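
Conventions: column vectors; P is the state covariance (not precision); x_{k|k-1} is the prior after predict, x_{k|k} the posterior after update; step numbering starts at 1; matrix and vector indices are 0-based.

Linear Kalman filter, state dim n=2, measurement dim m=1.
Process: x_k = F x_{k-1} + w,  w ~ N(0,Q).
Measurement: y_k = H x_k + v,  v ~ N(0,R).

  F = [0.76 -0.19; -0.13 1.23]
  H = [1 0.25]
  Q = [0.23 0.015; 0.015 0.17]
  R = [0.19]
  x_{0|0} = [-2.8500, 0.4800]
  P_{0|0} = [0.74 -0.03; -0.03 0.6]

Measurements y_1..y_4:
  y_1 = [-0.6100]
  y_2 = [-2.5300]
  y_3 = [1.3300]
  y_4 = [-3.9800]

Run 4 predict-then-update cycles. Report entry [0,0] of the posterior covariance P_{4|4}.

P_post[0,0] = 0.4898

step 1: x^-=[-2.2572, 0.9609]  P^-=[0.6877 -0.2271; -0.2271 1.0998]  S=[0.8329]  K=[0.7575; 0.0574]  nu=[1.4070]  x^+=[-1.1914, 1.0417]  P^+=[0.2098 -0.2634; -0.2634 1.0971]
step 2: x^-=[-1.1034, 1.4362]  P^-=[0.4668 -0.5148; -0.5148 1.9176]  S=[0.5193]  K=[0.6512; -0.0682]  nu=[-1.7857]  x^+=[-2.2661, 1.5580]  P^+=[0.2467 -0.4917; -0.4917 1.9151]
step 3: x^-=[-2.0183, 2.2109]  P^-=[0.5836 -0.9288; -0.9288 3.2288]  S=[0.5110]  K=[0.6877; -0.2379]  nu=[2.7955]  x^+=[-0.0959, 1.5460]  P^+=[0.3420 -0.8452; -0.8452 3.1999]
step 4: x^-=[-0.3666, 1.9140]  P^-=[0.7871 -1.5776; -1.5776 5.2872]  S=[0.5188]  K=[0.7570; -0.4930]  nu=[-4.0919]  x^+=[-3.4642, 3.9312]  P^+=[0.4898 -1.3840; -1.3840 5.1612]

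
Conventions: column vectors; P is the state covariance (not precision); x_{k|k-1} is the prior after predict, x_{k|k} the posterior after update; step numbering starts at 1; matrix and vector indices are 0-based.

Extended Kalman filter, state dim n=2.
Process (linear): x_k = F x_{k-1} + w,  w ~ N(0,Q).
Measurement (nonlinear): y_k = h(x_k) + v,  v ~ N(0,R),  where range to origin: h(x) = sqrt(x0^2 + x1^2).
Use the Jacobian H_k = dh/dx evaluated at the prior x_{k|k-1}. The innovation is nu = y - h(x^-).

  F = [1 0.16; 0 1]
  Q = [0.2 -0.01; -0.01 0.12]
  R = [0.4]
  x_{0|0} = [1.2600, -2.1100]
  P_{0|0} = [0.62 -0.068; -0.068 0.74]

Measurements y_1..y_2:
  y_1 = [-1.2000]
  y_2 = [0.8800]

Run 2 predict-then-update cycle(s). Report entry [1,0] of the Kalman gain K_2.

step 1: x^-=[0.9224, -2.1100]  P^-=[0.8172 0.0404; 0.0404 0.8600]  H_jac=[0.4006 -0.9163]  S=[1.2235]  K=[0.2373; -0.6308]  nu=[-3.5028]  x^+=[0.0912, 0.0997]  P^+=[0.7483 0.2235; 0.2235 0.3731]
step 2: x^-=[0.1072, 0.0997]  P^-=[1.0294 0.2732; 0.2732 0.4931]  H_jac=[0.7323 0.6810]  S=[1.4532]  K=[0.6468; 0.3688]  nu=[0.7336]  x^+=[0.5817, 0.3702]  P^+=[0.4215 -0.0734; -0.0734 0.2955]

K[1,0] = 0.3688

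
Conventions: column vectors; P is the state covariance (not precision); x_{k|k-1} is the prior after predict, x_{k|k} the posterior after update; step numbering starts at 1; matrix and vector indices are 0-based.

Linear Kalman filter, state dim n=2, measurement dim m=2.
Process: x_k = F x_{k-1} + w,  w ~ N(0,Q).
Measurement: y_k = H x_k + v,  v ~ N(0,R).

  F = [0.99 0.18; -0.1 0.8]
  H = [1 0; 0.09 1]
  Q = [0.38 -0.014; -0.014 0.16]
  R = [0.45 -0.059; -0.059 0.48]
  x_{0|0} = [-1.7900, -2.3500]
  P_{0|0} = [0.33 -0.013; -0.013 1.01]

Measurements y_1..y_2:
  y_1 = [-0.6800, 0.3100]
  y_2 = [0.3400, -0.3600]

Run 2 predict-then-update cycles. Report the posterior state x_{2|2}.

x_post = [-0.2763, -0.1919]

step 1: x^-=[-2.1951, -1.7010]  P^-=[0.7315 0.0887; 0.0887 0.8118]  S=[1.1815 0.0955; 0.0955 1.3137]  K=[0.6132 0.0730; 0.0248 0.6222]  nu=[1.5151, 2.2086]  x^+=[-1.1047, -0.2893]  P^+=[0.2716 -0.0256; -0.0256 0.2995]
step 2: x^-=[-1.1457, -0.1209]  P^-=[0.6468 -0.0176; -0.0176 0.3585]  S=[1.0968 -0.0183; -0.0183 0.8406]  K=[0.5908 0.0613; -0.0089 0.4244]  nu=[1.4857, -0.1359]  x^+=[-0.2763, -0.1919]  P^+=[0.2622 -0.0290; -0.0290 0.2069]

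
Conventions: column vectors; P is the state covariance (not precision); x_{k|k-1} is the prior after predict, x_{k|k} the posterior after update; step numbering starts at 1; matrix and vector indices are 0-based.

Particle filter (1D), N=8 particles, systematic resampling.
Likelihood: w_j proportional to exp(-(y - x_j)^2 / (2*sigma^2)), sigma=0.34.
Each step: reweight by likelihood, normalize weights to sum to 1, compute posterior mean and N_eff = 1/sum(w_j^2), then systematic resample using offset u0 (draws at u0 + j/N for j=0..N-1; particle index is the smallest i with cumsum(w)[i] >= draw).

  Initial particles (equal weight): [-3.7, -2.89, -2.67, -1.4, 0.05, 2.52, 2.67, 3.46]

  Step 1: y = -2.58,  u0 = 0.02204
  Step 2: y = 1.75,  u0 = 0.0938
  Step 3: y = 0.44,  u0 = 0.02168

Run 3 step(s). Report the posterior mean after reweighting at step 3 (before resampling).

post_mean = -2.6700

step 1: w=[0.0027, 0.4043, 0.5915, 0.0015, 0.0000, 0.0000, 0.0000, 0.0000]  mean=-2.7598  Neff=1.9479  idx=[1, 1, 1, 1, 2, 2, 2, 2]
step 2: w=[0.0000, 0.0000, 0.0000, 0.0000, 0.2500, 0.2500, 0.2500, 0.2500]  mean=-2.6700  Neff=4.0014  idx=[4, 4, 5, 5, 6, 6, 7, 7]
step 3: w=[0.1250, 0.1250, 0.1250, 0.1250, 0.1250, 0.1250, 0.1250, 0.1250]  mean=-2.6700  Neff=8.0000  idx=[0, 1, 2, 3, 4, 5, 6, 7]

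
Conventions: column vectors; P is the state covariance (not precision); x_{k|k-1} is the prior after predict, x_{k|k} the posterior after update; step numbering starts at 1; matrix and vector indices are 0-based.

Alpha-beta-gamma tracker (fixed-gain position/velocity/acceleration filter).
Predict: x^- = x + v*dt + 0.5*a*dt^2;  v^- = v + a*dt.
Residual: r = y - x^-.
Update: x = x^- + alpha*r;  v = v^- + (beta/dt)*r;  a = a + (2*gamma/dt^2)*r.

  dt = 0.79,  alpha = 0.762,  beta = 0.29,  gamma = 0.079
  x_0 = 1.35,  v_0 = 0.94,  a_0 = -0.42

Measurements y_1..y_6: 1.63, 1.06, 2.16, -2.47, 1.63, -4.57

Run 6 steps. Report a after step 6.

step 1: x_pred=1.9615  r=-0.3315  x^+=1.7089  v^+=0.4865  a^+=-0.5039
step 2: x_pred=1.9360  r=-0.8760  x^+=1.2685  v^+=-0.2332  a^+=-0.7257
step 3: x_pred=0.8578  r=1.3022  x^+=1.8501  v^+=-0.3285  a^+=-0.3960
step 4: x_pred=1.4670  r=-3.9370  x^+=-1.5330  v^+=-2.0866  a^+=-1.3927
step 5: x_pred=-3.6160  r=5.2460  x^+=0.3815  v^+=-1.2611  a^+=-0.0647
step 6: x_pred=-0.6350  r=-3.9350  x^+=-3.6335  v^+=-2.7567  a^+=-1.0609

a_post = -1.0609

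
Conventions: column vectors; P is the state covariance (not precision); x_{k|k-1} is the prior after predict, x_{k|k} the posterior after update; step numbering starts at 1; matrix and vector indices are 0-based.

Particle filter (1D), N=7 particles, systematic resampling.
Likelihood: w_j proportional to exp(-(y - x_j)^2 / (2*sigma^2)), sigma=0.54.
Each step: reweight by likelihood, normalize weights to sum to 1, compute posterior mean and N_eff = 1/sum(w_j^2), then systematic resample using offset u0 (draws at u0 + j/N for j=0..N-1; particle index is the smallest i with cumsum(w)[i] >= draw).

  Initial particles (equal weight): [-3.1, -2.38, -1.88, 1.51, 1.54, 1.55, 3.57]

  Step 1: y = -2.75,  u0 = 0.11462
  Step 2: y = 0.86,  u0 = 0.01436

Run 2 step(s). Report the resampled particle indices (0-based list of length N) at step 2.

resampled_idx = [5, 6, 6, 6, 6, 6, 6]

step 1: w=[0.4324, 0.4219, 0.1457, 0.0000, 0.0000, 0.0000, 0.0000]  mean=-2.6185  Neff=2.5894  idx=[0, 0, 0, 1, 1, 1, 2]
step 2: w=[0.0000, 0.0000, 0.0000, 0.0058, 0.0058, 0.0058, 0.9825]  mean=-1.8887  Neff=1.0358  idx=[5, 6, 6, 6, 6, 6, 6]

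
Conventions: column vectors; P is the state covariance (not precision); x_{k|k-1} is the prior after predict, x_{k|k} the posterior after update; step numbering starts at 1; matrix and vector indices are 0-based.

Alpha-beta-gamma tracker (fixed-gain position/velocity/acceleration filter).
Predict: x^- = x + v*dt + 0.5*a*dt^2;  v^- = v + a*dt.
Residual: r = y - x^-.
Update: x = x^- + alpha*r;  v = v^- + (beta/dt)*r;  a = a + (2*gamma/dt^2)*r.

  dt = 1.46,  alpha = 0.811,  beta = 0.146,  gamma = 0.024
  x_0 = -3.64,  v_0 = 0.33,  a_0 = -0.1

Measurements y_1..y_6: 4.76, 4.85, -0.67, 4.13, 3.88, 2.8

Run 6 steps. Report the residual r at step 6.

step 1: x_pred=-3.2648  r=8.0248  x^+=3.2433  v^+=0.9865  a^+=0.0807
step 2: x_pred=4.7696  r=0.0804  x^+=4.8348  v^+=1.1123  a^+=0.0825
step 3: x_pred=6.5468  r=-7.2168  x^+=0.6940  v^+=0.5111  a^+=-0.0800
step 4: x_pred=1.3550  r=2.7750  x^+=3.6055  v^+=0.6719  a^+=-0.0175
step 5: x_pred=4.5678  r=-0.6878  x^+=4.0100  v^+=0.5775  a^+=-0.0330
step 6: x_pred=4.8180  r=-2.0180  x^+=3.1814  v^+=0.3275  a^+=-0.0784

resid = -2.0180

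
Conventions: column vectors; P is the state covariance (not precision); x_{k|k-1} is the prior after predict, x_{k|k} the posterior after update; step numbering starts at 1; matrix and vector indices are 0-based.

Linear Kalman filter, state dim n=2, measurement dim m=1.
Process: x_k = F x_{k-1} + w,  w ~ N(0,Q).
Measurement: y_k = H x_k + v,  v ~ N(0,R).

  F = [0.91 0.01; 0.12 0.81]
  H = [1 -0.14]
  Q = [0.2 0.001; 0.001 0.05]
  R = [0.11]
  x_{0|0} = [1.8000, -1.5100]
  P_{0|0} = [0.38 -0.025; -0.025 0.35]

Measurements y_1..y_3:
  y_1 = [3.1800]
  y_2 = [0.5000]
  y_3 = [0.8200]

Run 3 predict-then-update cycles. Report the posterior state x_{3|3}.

x_post = [0.8200, -0.3203]

step 1: x^-=[1.6229, -1.0071]  P^-=[0.5143 0.0269; 0.0269 0.2802]  S=[0.6222]  K=[0.8204; -0.0199]  nu=[1.4161]  x^+=[2.7847, -1.0352]  P^+=[0.0954 0.0370; 0.0370 0.2800]
step 2: x^-=[2.5237, -0.5044]  P^-=[0.2797 0.0410; 0.0410 0.2423]  S=[0.3830]  K=[0.7154; 0.0185]  nu=[-2.0944]  x^+=[1.0255, -0.5432]  P^+=[0.0837 0.0359; 0.0359 0.2421]
step 3: x^-=[0.9278, -0.3169]  P^-=[0.2700 0.0386; 0.0386 0.2171]  S=[0.3734]  K=[0.7085; 0.0221]  nu=[-0.1521]  x^+=[0.8200, -0.3203]  P^+=[0.0825 0.0328; 0.0328 0.2169]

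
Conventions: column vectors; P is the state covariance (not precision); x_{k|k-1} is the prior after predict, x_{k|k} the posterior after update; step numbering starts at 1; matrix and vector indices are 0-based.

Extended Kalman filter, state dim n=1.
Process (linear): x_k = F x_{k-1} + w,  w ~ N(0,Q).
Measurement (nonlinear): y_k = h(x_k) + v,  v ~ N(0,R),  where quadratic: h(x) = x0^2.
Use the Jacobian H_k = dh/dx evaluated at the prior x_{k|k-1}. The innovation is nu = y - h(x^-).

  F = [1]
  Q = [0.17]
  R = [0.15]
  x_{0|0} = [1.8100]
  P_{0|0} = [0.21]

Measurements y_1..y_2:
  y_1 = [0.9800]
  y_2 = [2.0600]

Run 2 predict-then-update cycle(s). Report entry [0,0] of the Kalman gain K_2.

step 1: x^-=[1.8100]  P^-=[0.3800]  H_jac=[3.6200]  S=[5.1297]  K=[0.2682]  nu=[-2.2961]  x^+=[1.1943]  P^+=[0.0111]
step 2: x^-=[1.1943]  P^-=[0.1811]  H_jac=[2.3885]  S=[1.1833]  K=[0.3656]  nu=[0.6337]  x^+=[1.4260]  P^+=[0.0230]

K[0,0] = 0.3656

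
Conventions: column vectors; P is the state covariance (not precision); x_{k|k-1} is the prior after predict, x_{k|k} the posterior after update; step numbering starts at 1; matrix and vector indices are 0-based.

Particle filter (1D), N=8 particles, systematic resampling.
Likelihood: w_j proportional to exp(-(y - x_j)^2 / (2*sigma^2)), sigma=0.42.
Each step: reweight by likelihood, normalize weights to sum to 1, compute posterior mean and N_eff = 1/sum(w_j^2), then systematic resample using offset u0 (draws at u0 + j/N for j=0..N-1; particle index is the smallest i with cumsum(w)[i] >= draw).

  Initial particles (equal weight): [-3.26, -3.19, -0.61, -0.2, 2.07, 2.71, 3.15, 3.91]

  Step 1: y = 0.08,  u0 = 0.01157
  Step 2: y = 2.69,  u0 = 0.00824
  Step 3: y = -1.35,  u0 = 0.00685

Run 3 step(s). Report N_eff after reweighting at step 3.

N_eff = 8.0000

step 1: w=[0.0000, 0.0000, 0.2447, 0.7553, 0.0000, 0.0000, 0.0000, 0.0000]  mean=-0.3003  Neff=1.5864  idx=[2, 2, 3, 3, 3, 3, 3, 3]
step 2: w=[0.0001, 0.0001, 0.1666, 0.1666, 0.1666, 0.1666, 0.1666, 0.1666]  mean=-0.2001  Neff=6.0030  idx=[2, 2, 3, 4, 5, 5, 6, 7]
step 3: w=[0.1250, 0.1250, 0.1250, 0.1250, 0.1250, 0.1250, 0.1250, 0.1250]  mean=-0.2000  Neff=8.0000  idx=[0, 1, 2, 3, 4, 5, 6, 7]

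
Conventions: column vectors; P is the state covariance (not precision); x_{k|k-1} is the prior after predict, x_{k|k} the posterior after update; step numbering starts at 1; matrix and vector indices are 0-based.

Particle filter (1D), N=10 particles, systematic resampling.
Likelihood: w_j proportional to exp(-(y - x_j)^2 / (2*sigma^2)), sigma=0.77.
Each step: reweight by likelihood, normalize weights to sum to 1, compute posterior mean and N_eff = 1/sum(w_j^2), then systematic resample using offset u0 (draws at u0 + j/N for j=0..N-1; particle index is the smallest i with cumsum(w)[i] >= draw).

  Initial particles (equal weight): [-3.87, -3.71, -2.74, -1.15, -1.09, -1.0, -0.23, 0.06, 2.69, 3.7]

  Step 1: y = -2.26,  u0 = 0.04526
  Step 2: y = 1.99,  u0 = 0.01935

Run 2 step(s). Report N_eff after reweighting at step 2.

step 1: w=[0.0541, 0.0817, 0.3962, 0.1702, 0.1517, 0.1261, 0.0149, 0.0051, 0.0000, 0.0000]  mean=-2.0882  Neff=4.2610  idx=[0, 2, 2, 2, 2, 3, 3, 4, 4, 5]
step 2: w=[0.0000, 0.0000, 0.0000, 0.0000, 0.0000, 0.1447, 0.1447, 0.1982, 0.1982, 0.3142]  mean=-1.0791  Neff=4.5629  idx=[5, 5, 6, 7, 7, 8, 8, 9, 9, 9]

N_eff = 4.5629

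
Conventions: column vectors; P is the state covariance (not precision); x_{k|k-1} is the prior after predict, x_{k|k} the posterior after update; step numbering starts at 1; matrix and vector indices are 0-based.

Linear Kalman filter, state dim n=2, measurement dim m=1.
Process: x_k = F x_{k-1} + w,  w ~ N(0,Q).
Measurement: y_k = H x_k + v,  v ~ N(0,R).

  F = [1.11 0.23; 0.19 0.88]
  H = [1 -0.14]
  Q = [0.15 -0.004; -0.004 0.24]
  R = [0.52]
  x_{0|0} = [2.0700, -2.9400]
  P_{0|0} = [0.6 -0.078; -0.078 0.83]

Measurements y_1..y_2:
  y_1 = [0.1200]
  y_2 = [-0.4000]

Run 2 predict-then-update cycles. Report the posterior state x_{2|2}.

step 1: x^-=[1.6215, -2.1939]  P^-=[0.8933 0.2109; 0.2109 0.8783]  S=[1.3715]  K=[0.6298; 0.0641]  nu=[-1.8086]  x^+=[0.4824, -2.3099]  P^+=[0.3493 0.1555; 0.1555 0.8727]
step 2: x^-=[0.0041, -1.9411]  P^-=[0.7059 0.4050; 0.4050 0.9804]  S=[1.1317]  K=[0.5737; 0.2366]  nu=[-0.6759]  x^+=[-0.3836, -2.1010]  P^+=[0.3335 0.2514; 0.2514 0.9171]

x_post = [-0.3836, -2.1010]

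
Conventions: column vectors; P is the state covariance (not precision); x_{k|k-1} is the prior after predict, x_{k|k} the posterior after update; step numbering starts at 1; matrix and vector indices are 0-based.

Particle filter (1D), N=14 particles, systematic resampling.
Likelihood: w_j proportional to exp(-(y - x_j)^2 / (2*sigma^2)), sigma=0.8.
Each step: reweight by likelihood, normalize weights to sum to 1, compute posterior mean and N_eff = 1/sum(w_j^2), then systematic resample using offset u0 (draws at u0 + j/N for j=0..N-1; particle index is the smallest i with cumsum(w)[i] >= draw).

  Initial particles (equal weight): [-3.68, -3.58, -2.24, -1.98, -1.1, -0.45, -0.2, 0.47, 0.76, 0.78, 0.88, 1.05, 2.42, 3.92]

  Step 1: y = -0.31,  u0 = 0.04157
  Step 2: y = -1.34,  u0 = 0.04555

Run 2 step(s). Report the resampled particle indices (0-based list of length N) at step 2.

resampled_idx = [0, 0, 0, 1, 1, 2, 2, 3, 4, 4, 5, 6, 7, 9]

step 1: w=[0.0000, 0.0000, 0.0115, 0.0238, 0.1292, 0.2072, 0.2084, 0.1308, 0.0860, 0.0832, 0.0696, 0.0496, 0.0006, 0.0000]  mean=-0.0436  Neff=7.0176  idx=[4, 4, 5, 5, 5, 6, 6, 6, 7, 7, 8, 9, 10, 11]
step 2: w=[0.1966, 0.1966, 0.1107, 0.1107, 0.1107, 0.0745, 0.0745, 0.0745, 0.0159, 0.0159, 0.0066, 0.0061, 0.0044, 0.0024]  mean=-0.5955  Neff=7.6159  idx=[0, 0, 0, 1, 1, 2, 2, 3, 4, 4, 5, 6, 7, 9]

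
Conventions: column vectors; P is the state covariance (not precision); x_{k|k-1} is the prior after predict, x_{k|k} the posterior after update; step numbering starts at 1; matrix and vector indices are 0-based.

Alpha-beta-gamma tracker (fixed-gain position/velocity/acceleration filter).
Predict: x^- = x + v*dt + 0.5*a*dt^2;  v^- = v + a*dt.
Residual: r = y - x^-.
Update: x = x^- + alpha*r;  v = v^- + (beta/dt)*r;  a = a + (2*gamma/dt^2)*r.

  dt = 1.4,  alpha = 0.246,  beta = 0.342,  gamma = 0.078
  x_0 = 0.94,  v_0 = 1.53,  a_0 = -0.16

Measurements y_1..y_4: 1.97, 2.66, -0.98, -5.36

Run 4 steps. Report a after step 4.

step 1: x_pred=2.9252  r=-0.9552  x^+=2.6902  v^+=1.0727  a^+=-0.2360
step 2: x_pred=3.9606  r=-1.3006  x^+=3.6407  v^+=0.4245  a^+=-0.3395
step 3: x_pred=3.9022  r=-4.8822  x^+=2.7012  v^+=-1.2435  a^+=-0.7281
step 4: x_pred=0.2467  r=-5.6067  x^+=-1.1326  v^+=-3.6325  a^+=-1.1744

a_post = -1.1744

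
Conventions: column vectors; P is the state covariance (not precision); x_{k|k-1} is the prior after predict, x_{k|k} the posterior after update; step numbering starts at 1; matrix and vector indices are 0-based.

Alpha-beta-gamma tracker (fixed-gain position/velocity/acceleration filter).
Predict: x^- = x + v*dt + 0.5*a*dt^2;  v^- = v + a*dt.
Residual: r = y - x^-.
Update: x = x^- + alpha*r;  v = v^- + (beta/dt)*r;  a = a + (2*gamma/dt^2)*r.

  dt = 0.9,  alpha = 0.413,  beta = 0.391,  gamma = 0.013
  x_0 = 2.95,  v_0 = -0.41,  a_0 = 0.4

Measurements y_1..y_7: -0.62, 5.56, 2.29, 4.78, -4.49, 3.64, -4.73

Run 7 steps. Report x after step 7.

step 1: x_pred=2.7430  r=-3.3630  x^+=1.3541  v^+=-1.5110  a^+=0.2921
step 2: x_pred=0.1124  r=5.4476  x^+=2.3623  v^+=1.1185  a^+=0.4669
step 3: x_pred=3.5580  r=-1.2680  x^+=3.0343  v^+=0.9878  a^+=0.4262
step 4: x_pred=4.0960  r=0.6840  x^+=4.3785  v^+=1.6686  a^+=0.4482
step 5: x_pred=6.0617  r=-10.5517  x^+=1.7039  v^+=-2.5122  a^+=0.1095
step 6: x_pred=-0.5128  r=4.1528  x^+=1.2023  v^+=-0.6095  a^+=0.2428
step 7: x_pred=0.7521  r=-5.4821  x^+=-1.5120  v^+=-2.7727  a^+=0.0668

x_post = -1.5120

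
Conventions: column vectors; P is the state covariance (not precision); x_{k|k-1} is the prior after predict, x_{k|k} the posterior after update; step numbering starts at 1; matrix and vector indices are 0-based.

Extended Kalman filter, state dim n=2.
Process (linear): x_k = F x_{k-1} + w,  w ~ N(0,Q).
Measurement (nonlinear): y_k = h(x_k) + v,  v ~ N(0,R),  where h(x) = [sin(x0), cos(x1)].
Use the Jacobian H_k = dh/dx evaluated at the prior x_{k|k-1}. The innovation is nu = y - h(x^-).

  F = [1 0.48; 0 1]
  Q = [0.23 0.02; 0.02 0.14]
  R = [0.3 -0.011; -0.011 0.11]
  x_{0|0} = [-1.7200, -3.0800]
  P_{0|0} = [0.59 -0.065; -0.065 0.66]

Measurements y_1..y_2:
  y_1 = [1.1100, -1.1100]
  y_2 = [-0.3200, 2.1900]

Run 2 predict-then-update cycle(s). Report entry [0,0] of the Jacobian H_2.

step 1: x^-=[-3.1984, -3.0800]  P^-=[0.9097 0.2718; 0.2718 0.8000]  H_jac=[-0.9984 0.0000; 0.0000 0.0616]  S=[1.2067 -0.0277; -0.0277 0.1130]  K=[-0.7535 -0.0367; -0.2161 0.3827]  nu=[1.0532, -0.1119]  x^+=[-3.9878, -3.3504]  P^+=[0.2260 0.0691; 0.0691 0.7225]
step 2: x^-=[-5.5960, -3.3504]  P^-=[0.6888 0.4360; 0.4360 0.8625]  H_jac=[0.7731 0.0000; 0.0000 -0.2073]  S=[0.7117 -0.0809; -0.0809 0.1471]  K=[0.7237 -0.2166; 0.3578 -1.0191]  nu=[-0.9543, 3.1683]  x^+=[-6.9729, -6.9206]  P^+=[0.2839 0.1533; 0.1533 0.5597]

H_jac[0,0] = 0.7731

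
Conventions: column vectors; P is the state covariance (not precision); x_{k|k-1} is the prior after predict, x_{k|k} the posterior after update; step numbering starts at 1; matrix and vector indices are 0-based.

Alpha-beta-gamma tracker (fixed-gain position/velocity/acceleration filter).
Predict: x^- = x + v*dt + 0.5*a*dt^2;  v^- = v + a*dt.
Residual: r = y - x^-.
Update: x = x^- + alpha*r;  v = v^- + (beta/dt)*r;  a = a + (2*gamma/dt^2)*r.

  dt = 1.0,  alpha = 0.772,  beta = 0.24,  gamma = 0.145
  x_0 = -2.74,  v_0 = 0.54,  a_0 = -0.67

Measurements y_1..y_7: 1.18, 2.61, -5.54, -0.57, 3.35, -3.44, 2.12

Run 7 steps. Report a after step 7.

a_post = 1.0255

step 1: x_pred=-2.5350  r=3.7150  x^+=0.3330  v^+=0.7616  a^+=0.4073
step 2: x_pred=1.2983  r=1.3117  x^+=2.3109  v^+=1.4838  a^+=0.7878
step 3: x_pred=4.1886  r=-9.7286  x^+=-3.3219  v^+=-0.0633  a^+=-2.0335
step 4: x_pred=-4.4020  r=3.8320  x^+=-1.4437  v^+=-1.1772  a^+=-0.9223
step 5: x_pred=-3.0820  r=6.4320  x^+=1.8835  v^+=-0.5558  a^+=0.9430
step 6: x_pred=1.7993  r=-5.2393  x^+=-2.2454  v^+=-0.8702  a^+=-0.5764
step 7: x_pred=-3.4038  r=5.5238  x^+=0.8606  v^+=-0.1208  a^+=1.0255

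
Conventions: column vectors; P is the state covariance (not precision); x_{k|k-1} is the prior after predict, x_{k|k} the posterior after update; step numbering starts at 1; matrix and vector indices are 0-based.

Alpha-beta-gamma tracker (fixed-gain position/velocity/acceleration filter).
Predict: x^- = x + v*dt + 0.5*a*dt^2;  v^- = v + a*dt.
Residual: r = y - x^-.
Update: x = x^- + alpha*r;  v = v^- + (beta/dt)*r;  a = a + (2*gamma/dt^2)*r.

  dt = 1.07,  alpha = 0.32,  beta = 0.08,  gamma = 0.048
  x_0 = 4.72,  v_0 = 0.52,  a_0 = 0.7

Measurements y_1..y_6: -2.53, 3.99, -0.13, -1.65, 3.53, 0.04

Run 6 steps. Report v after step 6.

step 1: x_pred=5.6771  r=-8.2071  x^+=3.0508  v^+=0.6554  a^+=0.0118
step 2: x_pred=3.7589  r=0.2311  x^+=3.8328  v^+=0.6853  a^+=0.0312
step 3: x_pred=4.5840  r=-4.7140  x^+=3.0755  v^+=0.3663  a^+=-0.3641
step 4: x_pred=3.2590  r=-4.9090  x^+=1.6881  v^+=-0.3903  a^+=-0.7757
step 5: x_pred=0.8265  r=2.7035  x^+=1.6916  v^+=-1.0181  a^+=-0.5490
step 6: x_pred=0.2879  r=-0.2479  x^+=0.2086  v^+=-1.6241  a^+=-0.5698

v_post = -1.6241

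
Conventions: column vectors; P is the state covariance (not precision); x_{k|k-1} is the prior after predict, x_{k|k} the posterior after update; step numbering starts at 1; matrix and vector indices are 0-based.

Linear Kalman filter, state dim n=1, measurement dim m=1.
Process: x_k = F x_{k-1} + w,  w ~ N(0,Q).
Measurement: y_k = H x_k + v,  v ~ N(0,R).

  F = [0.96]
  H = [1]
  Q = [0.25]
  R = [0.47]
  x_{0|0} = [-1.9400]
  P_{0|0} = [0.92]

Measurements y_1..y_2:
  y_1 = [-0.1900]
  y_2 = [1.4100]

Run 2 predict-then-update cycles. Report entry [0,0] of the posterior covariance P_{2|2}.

step 1: x^-=[-1.8624]  P^-=[1.0979]  S=[1.5679]  K=[0.7002]  nu=[1.6724]  x^+=[-0.6913]  P^+=[0.3291]
step 2: x^-=[-0.6637]  P^-=[0.5533]  S=[1.0233]  K=[0.5407]  nu=[2.0737]  x^+=[0.4576]  P^+=[0.2541]

P_post[0,0] = 0.2541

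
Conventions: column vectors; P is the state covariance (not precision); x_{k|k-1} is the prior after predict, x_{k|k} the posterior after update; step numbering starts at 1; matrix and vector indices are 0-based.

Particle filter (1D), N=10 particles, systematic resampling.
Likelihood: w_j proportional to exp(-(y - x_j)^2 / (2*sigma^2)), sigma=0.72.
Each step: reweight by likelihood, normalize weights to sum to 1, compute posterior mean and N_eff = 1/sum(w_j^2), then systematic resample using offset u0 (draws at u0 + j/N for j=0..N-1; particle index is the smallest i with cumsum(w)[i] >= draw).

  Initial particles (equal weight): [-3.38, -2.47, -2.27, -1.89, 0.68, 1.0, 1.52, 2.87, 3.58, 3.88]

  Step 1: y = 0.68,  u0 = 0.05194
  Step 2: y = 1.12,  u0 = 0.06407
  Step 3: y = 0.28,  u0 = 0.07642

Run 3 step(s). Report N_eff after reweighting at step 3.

N_eff = 8.8183

step 1: w=[0.0000, 0.0000, 0.0001, 0.0007, 0.4125, 0.3737, 0.2088, 0.0040, 0.0001, 0.0000]  mean=0.9821  Neff=2.8297  idx=[4, 4, 4, 4, 5, 5, 5, 5, 6, 6]
step 2: w=[0.0924, 0.0924, 0.0924, 0.0924, 0.1099, 0.1099, 0.1099, 0.1099, 0.0955, 0.0955]  mean=0.9810  Neff=9.9345  idx=[0, 1, 2, 3, 4, 5, 6, 7, 8, 9]
step 3: w=[0.1359, 0.1359, 0.1359, 0.1359, 0.0962, 0.0962, 0.0962, 0.0962, 0.0360, 0.0360]  mean=0.8635  Neff=8.8183  idx=[0, 1, 2, 2, 3, 4, 5, 6, 7, 9]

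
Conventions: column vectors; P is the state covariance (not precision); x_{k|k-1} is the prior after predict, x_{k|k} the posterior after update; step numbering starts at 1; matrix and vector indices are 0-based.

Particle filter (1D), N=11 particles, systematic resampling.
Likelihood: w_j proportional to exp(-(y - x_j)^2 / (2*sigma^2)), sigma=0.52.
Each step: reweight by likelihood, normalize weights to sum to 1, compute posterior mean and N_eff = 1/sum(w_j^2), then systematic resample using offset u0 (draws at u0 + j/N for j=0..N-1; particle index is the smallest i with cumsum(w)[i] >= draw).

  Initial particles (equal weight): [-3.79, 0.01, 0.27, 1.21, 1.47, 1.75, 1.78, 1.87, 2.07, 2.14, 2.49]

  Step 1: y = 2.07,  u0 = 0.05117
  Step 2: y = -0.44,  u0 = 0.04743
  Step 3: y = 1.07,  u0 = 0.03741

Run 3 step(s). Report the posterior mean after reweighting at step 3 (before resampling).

post_mean = 1.5214

step 1: w=[0.0000, 0.0001, 0.0004, 0.0418, 0.0843, 0.1357, 0.1404, 0.1523, 0.1640, 0.1626, 0.1184]  mean=1.9291  Neff=7.2706  idx=[4, 5, 5, 6, 7, 7, 8, 8, 9, 9, 10]
step 2: w=[0.6925, 0.0829, 0.0829, 0.0649, 0.0305, 0.0305, 0.0051, 0.0051, 0.0027, 0.0027, 0.0001]  mean=1.5708  Neff=2.0019  idx=[0, 0, 0, 0, 0, 0, 0, 0, 1, 3, 5]
step 3: w=[0.1051, 0.1051, 0.1051, 0.1051, 0.1051, 0.1051, 0.1051, 0.1051, 0.0601, 0.0556, 0.0433]  mean=1.5214  Neff=10.3105  idx=[0, 1, 2, 2, 3, 4, 5, 6, 7, 8, 9]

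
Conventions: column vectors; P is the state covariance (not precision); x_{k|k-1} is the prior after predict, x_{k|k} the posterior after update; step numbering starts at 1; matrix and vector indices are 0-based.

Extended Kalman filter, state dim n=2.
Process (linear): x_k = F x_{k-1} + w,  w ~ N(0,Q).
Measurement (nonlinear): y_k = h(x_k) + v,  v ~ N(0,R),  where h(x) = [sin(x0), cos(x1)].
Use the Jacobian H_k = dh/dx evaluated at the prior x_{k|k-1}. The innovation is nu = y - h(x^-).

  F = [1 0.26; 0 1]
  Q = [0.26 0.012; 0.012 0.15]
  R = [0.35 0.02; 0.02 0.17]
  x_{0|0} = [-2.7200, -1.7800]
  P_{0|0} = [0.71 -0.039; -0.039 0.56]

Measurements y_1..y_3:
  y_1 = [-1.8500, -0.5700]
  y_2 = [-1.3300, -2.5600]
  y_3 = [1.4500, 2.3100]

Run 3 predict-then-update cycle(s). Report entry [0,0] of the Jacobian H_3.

H_jac[0,0] = -0.9933

step 1: x^-=[-3.1828, -1.7800]  P^-=[0.9876 0.1186; 0.1186 0.7100]  H_jac=[-0.9992 0.0000; 0.0000 0.9782]  S=[1.3359 -0.0959; -0.0959 0.8494]  K=[-0.7348 0.0536; -0.0302 0.8143]  nu=[-1.8912, -0.3623]  x^+=[-1.8126, -2.0178]  P^+=[0.2563 -0.0057; -0.0057 0.1409]
step 2: x^-=[-2.3372, -2.0178]  P^-=[0.5229 0.0429; 0.0429 0.2909]  H_jac=[-0.6936 0.0000; 0.0000 0.9017]  S=[0.6015 -0.0068; -0.0068 0.4065]  K=[-0.6019 0.0851; -0.0422 0.6445]  nu=[-0.6096, -2.1277]  x^+=[-2.1513, -3.3635]  P^+=[0.3013 0.0027; 0.0027 0.1206]
step 3: x^-=[-3.0258, -3.3635]  P^-=[0.5708 0.0460; 0.0460 0.2706]  H_jac=[-0.9933 0.0000; 0.0000 -0.2201]  S=[0.9132 0.0301; 0.0301 0.1831]  K=[-0.6224 0.0469; -0.0396 -0.3187]  nu=[1.5655, 3.2855]  x^+=[-3.8463, -4.4726]  P^+=[0.2184 0.0204; 0.0204 0.2498]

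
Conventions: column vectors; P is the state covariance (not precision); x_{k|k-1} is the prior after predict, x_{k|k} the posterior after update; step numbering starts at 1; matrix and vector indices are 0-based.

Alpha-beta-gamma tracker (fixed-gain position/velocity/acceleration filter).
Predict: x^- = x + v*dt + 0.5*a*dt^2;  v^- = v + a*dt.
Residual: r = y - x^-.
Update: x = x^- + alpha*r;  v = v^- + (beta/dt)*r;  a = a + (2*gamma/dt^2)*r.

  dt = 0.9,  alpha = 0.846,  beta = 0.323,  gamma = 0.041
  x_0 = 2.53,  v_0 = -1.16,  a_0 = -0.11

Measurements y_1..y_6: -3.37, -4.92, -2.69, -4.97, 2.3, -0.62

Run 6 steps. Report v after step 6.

v_post = 1.1563

step 1: x_pred=1.4414  r=-4.8114  x^+=-2.6290  v^+=-2.9858  a^+=-0.5971
step 2: x_pred=-5.5581  r=0.6381  x^+=-5.0183  v^+=-3.2942  a^+=-0.5325
step 3: x_pred=-8.1987  r=5.5087  x^+=-3.5383  v^+=-1.7964  a^+=0.0252
step 4: x_pred=-5.1449  r=0.1749  x^+=-4.9969  v^+=-1.7110  a^+=0.0429
step 5: x_pred=-6.5194  r=8.8194  x^+=0.9418  v^+=1.4928  a^+=0.9357
step 6: x_pred=2.6643  r=-3.2843  x^+=-0.1142  v^+=1.1563  a^+=0.6032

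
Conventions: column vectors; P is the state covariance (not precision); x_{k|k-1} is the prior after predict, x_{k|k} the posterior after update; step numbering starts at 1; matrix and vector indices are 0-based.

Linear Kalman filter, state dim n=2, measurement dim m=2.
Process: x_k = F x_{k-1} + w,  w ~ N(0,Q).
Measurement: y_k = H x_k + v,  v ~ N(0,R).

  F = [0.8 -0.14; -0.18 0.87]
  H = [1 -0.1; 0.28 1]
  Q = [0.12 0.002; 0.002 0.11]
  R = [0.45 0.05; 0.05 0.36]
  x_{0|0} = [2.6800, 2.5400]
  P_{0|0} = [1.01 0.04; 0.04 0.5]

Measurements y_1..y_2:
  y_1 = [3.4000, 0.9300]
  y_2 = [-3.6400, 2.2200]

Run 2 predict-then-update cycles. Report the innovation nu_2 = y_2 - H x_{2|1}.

step 1: x^-=[1.7884, 1.7274]  P^-=[0.7672 -0.1755; -0.1755 0.5086]  S=[1.2574 0.0434; 0.0434 0.8305]  K=[0.6236 0.0148; -0.1995 0.5637]  nu=[1.7843, -1.2982]  x^+=[2.8819, 0.6397]  P^+=[0.2773 -0.0411; -0.0411 0.2045]
step 2: x^-=[2.2160, 0.0378]  P^-=[0.3107 -0.0925; -0.0925 0.2866]  S=[0.7820 0.0184; 0.0184 0.6192]  K=[0.4096 -0.0211; -0.1650 0.4260]  nu=[-5.8522, 1.5617]  x^+=[-0.2138, 1.6685]  P^+=[0.1795 -0.0374; -0.0374 0.1556]

innov = [-5.8522, 1.5617]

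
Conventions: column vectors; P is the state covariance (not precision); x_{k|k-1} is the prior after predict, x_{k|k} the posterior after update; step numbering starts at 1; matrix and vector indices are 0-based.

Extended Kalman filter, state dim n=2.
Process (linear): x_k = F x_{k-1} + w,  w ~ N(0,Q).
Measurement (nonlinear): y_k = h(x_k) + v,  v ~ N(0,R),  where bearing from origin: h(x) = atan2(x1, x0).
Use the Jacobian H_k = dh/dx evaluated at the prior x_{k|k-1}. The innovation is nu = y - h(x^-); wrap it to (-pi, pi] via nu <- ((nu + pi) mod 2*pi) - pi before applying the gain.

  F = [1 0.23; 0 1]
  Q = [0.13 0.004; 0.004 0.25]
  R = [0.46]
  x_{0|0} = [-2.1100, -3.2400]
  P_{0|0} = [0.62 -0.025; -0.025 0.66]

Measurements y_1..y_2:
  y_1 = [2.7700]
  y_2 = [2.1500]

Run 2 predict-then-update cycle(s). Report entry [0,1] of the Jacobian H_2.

H_jac[0,1] = -0.1639

step 1: x^-=[-2.8552, -3.2400]  P^-=[0.7734 0.1308; 0.1308 0.9100]  H_jac=[0.1737 -0.1531]  S=[0.4977]  K=[0.2297; -0.2343]  nu=[-1.2200]  x^+=[-3.1355, -2.9542]  P^+=[0.7471 0.1576; 0.1576 0.8827]
step 2: x^-=[-3.8149, -2.9542]  P^-=[0.9963 0.3646; 0.3646 1.1327]  H_jac=[0.1269 -0.1639]  S=[0.4913]  K=[0.1357; -0.2836]  nu=[-1.6505]  x^+=[-4.0390, -2.4861]  P^+=[0.9873 0.3835; 0.3835 1.0932]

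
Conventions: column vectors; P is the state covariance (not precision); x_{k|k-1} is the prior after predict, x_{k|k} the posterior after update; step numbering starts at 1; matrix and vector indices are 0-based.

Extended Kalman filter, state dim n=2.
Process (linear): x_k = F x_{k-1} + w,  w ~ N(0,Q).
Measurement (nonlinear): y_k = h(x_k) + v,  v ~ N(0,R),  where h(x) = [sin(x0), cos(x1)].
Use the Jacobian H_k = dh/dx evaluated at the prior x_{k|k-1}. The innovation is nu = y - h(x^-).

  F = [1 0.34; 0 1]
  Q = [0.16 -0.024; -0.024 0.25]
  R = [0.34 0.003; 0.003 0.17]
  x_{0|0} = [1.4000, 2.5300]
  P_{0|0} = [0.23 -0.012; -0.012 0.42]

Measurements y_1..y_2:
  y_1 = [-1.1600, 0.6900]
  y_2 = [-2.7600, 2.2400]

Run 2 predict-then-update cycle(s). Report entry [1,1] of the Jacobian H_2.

H_jac[1,1] = -0.9146

step 1: x^-=[2.2602, 2.5300]  P^-=[0.4304 0.1068; 0.1068 0.6700]  H_jac=[-0.6361 0.0000; 0.0000 -0.5742]  S=[0.5141 0.0420; 0.0420 0.3909]  K=[-0.5243 -0.1005; -0.0522 -0.9786]  nu=[-1.9316, 1.5087]  x^+=[3.1212, 1.1544]  P^+=[0.2807 0.0325; 0.0325 0.2900]
step 2: x^-=[3.5137, 1.1544]  P^-=[0.4963 0.1071; 0.1071 0.5400]  H_jac=[-0.9316 0.0000; 0.0000 -0.9146]  S=[0.7707 0.0943; 0.0943 0.6217]  K=[-0.5916 -0.0679; -0.0329 -0.7894]  nu=[-2.3964, 1.8355]  x^+=[4.8069, -0.2157]  P^+=[0.2161 0.0146; 0.0146 0.1469]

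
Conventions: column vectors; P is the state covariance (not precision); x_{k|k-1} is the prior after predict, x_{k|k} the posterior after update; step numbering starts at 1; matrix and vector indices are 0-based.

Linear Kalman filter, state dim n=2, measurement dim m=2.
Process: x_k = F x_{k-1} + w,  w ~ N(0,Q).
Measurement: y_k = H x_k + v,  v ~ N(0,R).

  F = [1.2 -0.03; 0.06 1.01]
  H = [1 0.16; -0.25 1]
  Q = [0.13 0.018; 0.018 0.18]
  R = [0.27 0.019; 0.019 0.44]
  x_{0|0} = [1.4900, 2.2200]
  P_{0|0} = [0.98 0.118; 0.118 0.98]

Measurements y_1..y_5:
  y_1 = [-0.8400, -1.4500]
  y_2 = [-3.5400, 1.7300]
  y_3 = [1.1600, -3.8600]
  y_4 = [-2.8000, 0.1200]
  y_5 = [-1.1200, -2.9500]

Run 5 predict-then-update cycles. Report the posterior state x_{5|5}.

x_post = [-1.2056, -2.1265]

step 1: x^-=[1.7214, 2.3316]  P^-=[1.5336 0.2017; 0.2017 1.1975]  S=[1.8988 0.0208; 0.0208 1.6325]  K=[0.8260 -0.1218; 0.1994 0.7001]  nu=[-2.9345, -3.3513]  x^+=[-0.2941, -0.5999]  P^+=[0.2180 0.0166; 0.0166 0.3160]
step 2: x^-=[-0.3350, -0.6236]  P^-=[0.4431 0.0442; 0.0442 0.5051]  S=[0.7402 0.0315; 0.0315 0.9507]  K=[0.6120 -0.0903; 0.1470 0.5148]  nu=[-3.1053, 2.2698]  x^+=[-2.4404, 0.0885]  P^+=[0.1616 0.0123; 0.0123 0.2324]
step 3: x^-=[-2.9311, -0.0571]  P^-=[0.3620 0.0375; 0.0375 0.4191]  S=[0.6547 0.0315; 0.0315 0.8630]  K=[0.5660 -0.0821; 0.1370 0.4698]  nu=[4.1003, -4.5357]  x^+=[-0.2379, -1.6261]  P^+=[0.1493 0.0120; 0.0120 0.2123]
step 4: x^-=[-0.2367, -1.6566]  P^-=[0.3444 0.0368; 0.0368 0.3986]  S=[0.6364 0.0320; 0.0320 0.8417]  K=[0.5544 -0.0797; 0.1350 0.4575]  nu=[-2.2983, 1.7174]  x^+=[-1.6477, -1.1813]  P^+=[0.1463 0.0121; 0.0121 0.2069]
step 5: x^-=[-1.9418, -1.2919]  P^-=[0.3399 0.0368; 0.0368 0.3930]  S=[0.6318 0.0323; 0.0323 0.8358]  K=[0.5514 -0.0789; 0.1347 0.4540]  nu=[1.0285, -2.1435]  x^+=[-1.2056, -2.1265]  P^+=[0.1454 0.0121; 0.0121 0.2053]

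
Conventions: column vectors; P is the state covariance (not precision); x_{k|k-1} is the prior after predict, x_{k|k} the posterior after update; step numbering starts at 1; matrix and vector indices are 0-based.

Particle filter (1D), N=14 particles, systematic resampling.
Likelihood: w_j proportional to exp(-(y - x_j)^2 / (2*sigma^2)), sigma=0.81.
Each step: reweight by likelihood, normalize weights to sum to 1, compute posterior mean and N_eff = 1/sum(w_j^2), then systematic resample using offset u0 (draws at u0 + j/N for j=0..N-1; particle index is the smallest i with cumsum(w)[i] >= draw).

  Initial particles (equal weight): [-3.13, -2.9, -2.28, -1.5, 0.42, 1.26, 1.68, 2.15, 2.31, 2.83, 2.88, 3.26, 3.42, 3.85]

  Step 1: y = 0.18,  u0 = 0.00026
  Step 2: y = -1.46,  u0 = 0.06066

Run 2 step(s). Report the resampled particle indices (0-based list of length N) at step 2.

resampled_idx = [0, 1, 1, 1, 1, 1, 1, 1, 1, 1, 3, 5, 7, 8]

step 1: w=[0.0001, 0.0004, 0.0056, 0.0658, 0.5411, 0.2324, 0.1018, 0.0294, 0.0178, 0.0027, 0.0022, 0.0004, 0.0002, 0.0000]  mean=0.6983  Neff=2.7566  idx=[1, 3, 4, 4, 4, 4, 4, 4, 4, 5, 5, 5, 6, 6]
step 2: w=[0.1218, 0.5910, 0.0400, 0.0400, 0.0400, 0.0400, 0.0400, 0.0400, 0.0400, 0.0021, 0.0021, 0.0021, 0.0003, 0.0003]  mean=-1.1131  Neff=2.6641  idx=[0, 1, 1, 1, 1, 1, 1, 1, 1, 1, 3, 5, 7, 8]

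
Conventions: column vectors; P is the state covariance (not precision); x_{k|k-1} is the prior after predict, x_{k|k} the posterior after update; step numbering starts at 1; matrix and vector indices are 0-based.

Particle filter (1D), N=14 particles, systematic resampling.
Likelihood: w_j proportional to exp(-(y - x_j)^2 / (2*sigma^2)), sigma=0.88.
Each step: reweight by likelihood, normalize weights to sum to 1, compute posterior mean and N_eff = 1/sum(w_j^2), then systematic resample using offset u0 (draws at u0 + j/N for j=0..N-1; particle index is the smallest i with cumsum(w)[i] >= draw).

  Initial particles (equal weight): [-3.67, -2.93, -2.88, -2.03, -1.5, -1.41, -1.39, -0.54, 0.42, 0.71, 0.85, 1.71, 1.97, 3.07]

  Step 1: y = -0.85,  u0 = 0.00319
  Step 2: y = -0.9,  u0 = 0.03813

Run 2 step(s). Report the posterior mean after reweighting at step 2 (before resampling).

post_mean = -1.1078

step 1: w=[0.0013, 0.0132, 0.0151, 0.0880, 0.1646, 0.1765, 0.1791, 0.2032, 0.0763, 0.0449, 0.0335, 0.0031, 0.0013, 0.0000]  mean=-1.0196  Neff=6.7251  idx=[1, 3, 4, 4, 5, 5, 5, 6, 6, 7, 7, 7, 8, 9]
step 2: w=[0.0073, 0.0456, 0.0824, 0.0824, 0.0879, 0.0879, 0.0879, 0.0891, 0.0891, 0.0957, 0.0957, 0.0957, 0.0338, 0.0195]  mean=-1.1078  Neff=11.9374  idx=[1, 2, 3, 4, 5, 6, 6, 7, 8, 9, 9, 10, 11, 12]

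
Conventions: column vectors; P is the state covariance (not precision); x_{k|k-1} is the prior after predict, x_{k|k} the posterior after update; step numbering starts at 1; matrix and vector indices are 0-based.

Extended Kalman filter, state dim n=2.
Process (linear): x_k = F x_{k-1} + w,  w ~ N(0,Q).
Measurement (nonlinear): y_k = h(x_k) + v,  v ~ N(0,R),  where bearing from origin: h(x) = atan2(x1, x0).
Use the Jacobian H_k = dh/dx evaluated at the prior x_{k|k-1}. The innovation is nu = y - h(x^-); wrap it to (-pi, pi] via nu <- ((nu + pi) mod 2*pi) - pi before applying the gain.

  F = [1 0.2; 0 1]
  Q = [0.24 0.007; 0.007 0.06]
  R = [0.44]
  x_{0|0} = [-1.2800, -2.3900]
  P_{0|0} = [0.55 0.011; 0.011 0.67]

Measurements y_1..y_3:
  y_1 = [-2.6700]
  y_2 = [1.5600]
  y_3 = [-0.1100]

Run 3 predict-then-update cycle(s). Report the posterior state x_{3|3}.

step 1: x^-=[-1.7580, -2.3900]  P^-=[0.8212 0.1520; 0.1520 0.7300]  H_jac=[0.2715 -0.1997]  S=[0.5132]  K=[0.3753; -0.2037]  nu=[-0.4650]  x^+=[-1.9325, -2.2953]  P^+=[0.7489 0.1912; 0.1912 0.7087]
step 2: x^-=[-2.3916, -2.2953]  P^-=[1.0937 0.3400; 0.3400 0.7687]  H_jac=[0.2089 -0.2177]  S=[0.4932]  K=[0.3132; -0.1952]  nu=[-2.3464]  x^+=[-3.1265, -1.8372]  P^+=[1.0454 0.3701; 0.3701 0.7499]
step 3: x^-=[-3.4939, -1.8372]  P^-=[1.4634 0.5271; 0.5271 0.8099]  H_jac=[0.1179 -0.2242]  S=[0.4732]  K=[0.1149; -0.2524]  nu=[2.5475]  x^+=[-3.2013, -2.4803]  P^+=[1.4572 0.5408; 0.5408 0.7798]

x_post = [-3.2013, -2.4803]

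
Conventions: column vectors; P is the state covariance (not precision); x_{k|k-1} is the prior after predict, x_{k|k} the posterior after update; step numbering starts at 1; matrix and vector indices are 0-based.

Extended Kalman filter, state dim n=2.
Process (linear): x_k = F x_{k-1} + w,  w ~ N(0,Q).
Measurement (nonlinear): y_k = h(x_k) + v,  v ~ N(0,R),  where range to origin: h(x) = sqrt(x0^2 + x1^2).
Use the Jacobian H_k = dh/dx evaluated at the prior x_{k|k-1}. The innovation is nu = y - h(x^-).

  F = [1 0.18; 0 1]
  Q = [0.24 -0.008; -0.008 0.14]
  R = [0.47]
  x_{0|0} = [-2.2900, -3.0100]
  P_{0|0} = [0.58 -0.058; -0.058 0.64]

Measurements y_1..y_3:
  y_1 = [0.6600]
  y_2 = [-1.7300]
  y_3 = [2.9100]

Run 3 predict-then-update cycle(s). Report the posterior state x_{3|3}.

step 1: x^-=[-2.8318, -3.0100]  P^-=[0.8199 0.0492; 0.0492 0.7800]  H_jac=[-0.6852 -0.7283]  S=[1.3178]  K=[-0.4535; -0.4567]  nu=[-3.4727]  x^+=[-1.2570, -1.4241]  P^+=[0.5488 -0.2237; -0.2237 0.5052]
step 2: x^-=[-1.5133, -1.4241]  P^-=[0.7247 -0.1408; -0.1408 0.6452]  H_jac=[-0.7282 -0.6853]  S=[1.0168]  K=[-0.4241; -0.3340]  nu=[-3.8080]  x^+=[0.1018, -0.1522]  P^+=[0.5418 -0.2848; -0.2848 0.5317]
step 3: x^-=[0.0744, -0.1522]  P^-=[0.6965 -0.1971; -0.1971 0.6717]  H_jac=[0.4391 -0.8985]  S=[1.3020]  K=[0.3709; -0.5300]  nu=[2.7406]  x^+=[1.0908, -1.6047]  P^+=[0.5174 0.0588; 0.0588 0.3060]

x_post = [1.0908, -1.6047]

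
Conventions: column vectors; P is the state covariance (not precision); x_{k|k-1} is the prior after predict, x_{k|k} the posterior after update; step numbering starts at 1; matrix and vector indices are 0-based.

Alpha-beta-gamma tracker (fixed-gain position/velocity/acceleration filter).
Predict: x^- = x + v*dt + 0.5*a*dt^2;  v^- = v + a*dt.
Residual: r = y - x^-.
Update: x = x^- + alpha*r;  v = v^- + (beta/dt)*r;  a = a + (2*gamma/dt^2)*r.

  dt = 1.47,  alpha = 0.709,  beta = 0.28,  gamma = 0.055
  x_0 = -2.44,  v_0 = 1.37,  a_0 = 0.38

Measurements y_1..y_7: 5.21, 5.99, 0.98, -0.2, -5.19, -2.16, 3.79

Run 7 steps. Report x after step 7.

x_post = 0.6796

step 1: x_pred=-0.0155  r=5.2255  x^+=3.6894  v^+=2.9239  a^+=0.6460
step 2: x_pred=8.6855  r=-2.6955  x^+=6.7744  v^+=3.3601  a^+=0.5088
step 3: x_pred=12.2635  r=-11.2835  x^+=4.2635  v^+=1.9588  a^+=-0.0656
step 4: x_pred=7.0721  r=-7.2721  x^+=1.9162  v^+=0.4772  a^+=-0.4358
step 5: x_pred=2.1469  r=-7.3369  x^+=-3.0550  v^+=-1.5609  a^+=-0.8093
step 6: x_pred=-6.2238  r=4.0638  x^+=-3.3426  v^+=-1.9764  a^+=-0.6024
step 7: x_pred=-6.8988  r=10.6888  x^+=0.6796  v^+=-0.8260  a^+=-0.0583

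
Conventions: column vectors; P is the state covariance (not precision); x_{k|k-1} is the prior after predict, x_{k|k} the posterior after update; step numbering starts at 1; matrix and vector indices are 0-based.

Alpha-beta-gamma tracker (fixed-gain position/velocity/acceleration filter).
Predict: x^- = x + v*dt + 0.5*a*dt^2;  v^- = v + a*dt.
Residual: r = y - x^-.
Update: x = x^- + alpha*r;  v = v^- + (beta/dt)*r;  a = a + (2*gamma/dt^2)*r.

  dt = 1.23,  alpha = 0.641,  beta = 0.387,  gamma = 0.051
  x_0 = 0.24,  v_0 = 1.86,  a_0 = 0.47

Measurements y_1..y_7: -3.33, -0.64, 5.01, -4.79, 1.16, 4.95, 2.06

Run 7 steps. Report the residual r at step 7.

resid = -2.7130

step 1: x_pred=2.8833  r=-6.2133  x^+=-1.0994  v^+=0.4832  a^+=0.0511
step 2: x_pred=-0.4665  r=-0.1735  x^+=-0.5777  v^+=0.4914  a^+=0.0394
step 3: x_pred=0.0565  r=4.9535  x^+=3.2317  v^+=2.0984  a^+=0.3734
step 4: x_pred=6.0952  r=-10.8852  x^+=-0.8822  v^+=-0.8672  a^+=-0.3605
step 5: x_pred=-2.2216  r=3.3816  x^+=-0.0540  v^+=-0.2467  a^+=-0.1325
step 6: x_pred=-0.4577  r=5.4077  x^+=3.0086  v^+=1.2917  a^+=0.2321
step 7: x_pred=4.7730  r=-2.7130  x^+=3.0340  v^+=0.7236  a^+=0.0491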